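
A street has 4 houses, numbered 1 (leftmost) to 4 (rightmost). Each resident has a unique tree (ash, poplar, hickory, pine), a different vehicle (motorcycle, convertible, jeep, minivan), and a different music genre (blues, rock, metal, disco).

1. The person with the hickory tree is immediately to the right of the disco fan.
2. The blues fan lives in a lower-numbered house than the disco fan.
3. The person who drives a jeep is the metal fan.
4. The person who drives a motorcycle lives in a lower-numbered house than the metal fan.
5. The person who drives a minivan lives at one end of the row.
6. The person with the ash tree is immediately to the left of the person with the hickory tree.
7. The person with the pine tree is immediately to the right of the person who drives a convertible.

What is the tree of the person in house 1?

poplar

That leaves poplar as the tree for house 1.
The person with the ash tree is narrowed to house 2 or 3; consider each.
Placing it in house 3 leads to a contradiction, so it's in house 2.
Clue 6: the person with the hickory tree is in house 3.
So house 4 gets pine for tree.
By clue 1, the disco fan is in house 2.
The blues fan is in house 1 (clue 2).
Clue 7 places the person who drives a convertible in house 3.
By clue 3, the person who drives a jeep is in house 4.
The metal fan is in house 4 (clue 3).
House 1's vehicle must be minivan (nothing else left).
House 2's vehicle must be motorcycle (nothing else left).
House 3's music genre must be rock (nothing else left).
So: house 1 = poplar/minivan/blues, house 2 = ash/motorcycle/disco, house 3 = hickory/convertible/rock, house 4 = pine/jeep/metal.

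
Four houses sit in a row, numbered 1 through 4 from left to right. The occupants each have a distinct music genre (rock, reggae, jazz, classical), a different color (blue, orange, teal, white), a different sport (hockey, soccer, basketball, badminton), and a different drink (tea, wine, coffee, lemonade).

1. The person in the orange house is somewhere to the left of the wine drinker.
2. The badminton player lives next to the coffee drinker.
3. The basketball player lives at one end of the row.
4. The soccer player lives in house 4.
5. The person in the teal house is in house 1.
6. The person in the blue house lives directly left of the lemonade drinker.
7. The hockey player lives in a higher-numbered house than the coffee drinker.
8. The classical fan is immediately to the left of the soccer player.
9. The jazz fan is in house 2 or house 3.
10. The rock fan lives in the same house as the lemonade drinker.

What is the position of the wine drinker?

The soccer player is in house 4 (clue 4).
By clue 5, the person in the teal house is in house 1.
Clue 8: the classical fan is in house 3.
So house 1 gets reggae for music genre.
House 4's music genre must be rock (nothing else left).
House 4's color must be white (nothing else left).
So house 1 gets basketball for sport.
Clue 10: the lemonade drinker is in house 4.
So house 2 gets jazz for music genre.
By clue 1, the person in the orange house is in house 2.
The person in the blue house is in house 3 (clue 6).
House 3 drink: only wine fits.
The badminton player is narrowed to house 2 or 3; consider each.
Placing it in house 3 leads to a contradiction, so it's in house 2.
By clue 2, the coffee drinker is in house 1.
The only sport still possible for house 3 is hockey.
The only drink still possible for house 2 is tea.
So: house 1 = reggae/teal/basketball/coffee, house 2 = jazz/orange/badminton/tea, house 3 = classical/blue/hockey/wine, house 4 = rock/white/soccer/lemonade.

3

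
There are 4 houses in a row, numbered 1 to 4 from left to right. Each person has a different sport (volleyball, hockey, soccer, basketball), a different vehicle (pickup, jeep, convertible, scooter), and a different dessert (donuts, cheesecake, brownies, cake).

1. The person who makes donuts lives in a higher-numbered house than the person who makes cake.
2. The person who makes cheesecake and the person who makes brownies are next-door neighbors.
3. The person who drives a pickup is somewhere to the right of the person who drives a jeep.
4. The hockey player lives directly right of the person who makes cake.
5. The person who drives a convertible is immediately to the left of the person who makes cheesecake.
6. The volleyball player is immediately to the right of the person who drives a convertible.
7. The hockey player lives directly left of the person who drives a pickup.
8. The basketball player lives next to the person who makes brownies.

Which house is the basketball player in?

1

The hockey player is narrowed to house 2 or 3; consider each.
Placing it in house 3 leads to a contradiction, so it's in house 2.
Clue 4 places the person who makes cake in house 1.
From clue 7, the person who drives a pickup must be in house 3.
The only vehicle still possible for house 4 is scooter.
From clue 6, the volleyball player must be in house 3.
From clue 6, the person who drives a convertible must be in house 2.
House 1's vehicle must be jeep (nothing else left).
The person who makes cheesecake is in house 3 (clue 5).
House 2's dessert must be brownies (nothing else left).
House 4 dessert: only donuts fits.
From clue 8, the basketball player must be in house 1.
House 4 sport: only soccer fits.
So: house 1 = basketball/jeep/cake, house 2 = hockey/convertible/brownies, house 3 = volleyball/pickup/cheesecake, house 4 = soccer/scooter/donuts.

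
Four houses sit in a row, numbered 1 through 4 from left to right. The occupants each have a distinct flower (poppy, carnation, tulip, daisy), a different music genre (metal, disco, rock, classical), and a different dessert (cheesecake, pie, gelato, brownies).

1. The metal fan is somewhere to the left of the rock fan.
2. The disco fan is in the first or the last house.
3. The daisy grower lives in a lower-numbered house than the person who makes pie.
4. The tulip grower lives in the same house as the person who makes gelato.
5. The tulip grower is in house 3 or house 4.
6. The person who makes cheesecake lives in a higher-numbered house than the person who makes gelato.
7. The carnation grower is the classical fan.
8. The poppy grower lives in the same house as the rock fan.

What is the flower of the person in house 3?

By clue 4, the tulip grower is in house 3.
From clue 4, the person who makes gelato must be in house 3.
The person who makes cheesecake is in house 4 (clue 6).
The only dessert still possible for house 1 is brownies.
That leaves pie as the dessert for house 2.
From clue 3, the daisy grower must be in house 1.
That leaves metal as the music genre for house 3.
Clue 1: the rock fan is in house 4.
From clue 8, the poppy grower must be in house 4.
House 2 flower: only carnation fits.
House 1 music genre: only disco fits.
That leaves classical as the music genre for house 2.
So: house 1 = daisy/disco/brownies, house 2 = carnation/classical/pie, house 3 = tulip/metal/gelato, house 4 = poppy/rock/cheesecake.

tulip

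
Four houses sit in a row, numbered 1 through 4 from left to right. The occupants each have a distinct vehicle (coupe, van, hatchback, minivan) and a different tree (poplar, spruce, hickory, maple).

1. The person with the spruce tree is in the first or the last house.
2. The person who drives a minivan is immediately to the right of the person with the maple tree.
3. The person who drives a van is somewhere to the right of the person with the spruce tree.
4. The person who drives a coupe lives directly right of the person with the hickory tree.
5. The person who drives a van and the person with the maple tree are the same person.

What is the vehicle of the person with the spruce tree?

hatchback

Clue 3: the person with the spruce tree is in house 1.
So house 1 gets hatchback for vehicle.
House 4's tree must be poplar (nothing else left).
House 2 vehicle: only van fits.
Clue 5 places the person with the maple tree in house 2.
So house 3 gets hickory for tree.
By clue 2, the person who drives a minivan is in house 3.
Clue 4 places the person who drives a coupe in house 4.
So: house 1 = hatchback/spruce, house 2 = van/maple, house 3 = minivan/hickory, house 4 = coupe/poplar.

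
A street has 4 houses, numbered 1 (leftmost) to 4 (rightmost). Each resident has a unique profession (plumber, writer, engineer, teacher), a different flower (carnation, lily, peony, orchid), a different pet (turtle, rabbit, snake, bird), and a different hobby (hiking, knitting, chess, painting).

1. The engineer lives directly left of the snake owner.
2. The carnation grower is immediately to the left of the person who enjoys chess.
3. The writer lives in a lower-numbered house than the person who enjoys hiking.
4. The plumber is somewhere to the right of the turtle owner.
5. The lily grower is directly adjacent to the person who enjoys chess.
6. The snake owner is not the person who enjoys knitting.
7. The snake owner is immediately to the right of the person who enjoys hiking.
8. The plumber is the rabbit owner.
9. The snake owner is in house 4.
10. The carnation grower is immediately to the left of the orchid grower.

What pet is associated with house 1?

turtle

The snake owner is in house 4 (clue 9).
The engineer is in house 3 (clue 1).
Clue 7: the person who enjoys hiking is in house 3.
The only profession still possible for house 4 is teacher.
By clue 4, the turtle owner is in house 1.
Clue 8: the rabbit owner is in house 2.
The only profession still possible for house 1 is writer.
So house 2 gets plumber for profession.
The only pet still possible for house 3 is bird.
The carnation grower is narrowed to house 1 or 3; consider each.
Placing it in house 3 leads to a contradiction, so it's in house 1.
By clue 2, the person who enjoys chess is in house 2.
From clue 10, the orchid grower must be in house 2.
So house 3 gets lily for flower.
The only flower still possible for house 4 is peony.
The only hobby still possible for house 4 is painting.
That leaves knitting as the hobby for house 1.
So: house 1 = writer/carnation/turtle/knitting, house 2 = plumber/orchid/rabbit/chess, house 3 = engineer/lily/bird/hiking, house 4 = teacher/peony/snake/painting.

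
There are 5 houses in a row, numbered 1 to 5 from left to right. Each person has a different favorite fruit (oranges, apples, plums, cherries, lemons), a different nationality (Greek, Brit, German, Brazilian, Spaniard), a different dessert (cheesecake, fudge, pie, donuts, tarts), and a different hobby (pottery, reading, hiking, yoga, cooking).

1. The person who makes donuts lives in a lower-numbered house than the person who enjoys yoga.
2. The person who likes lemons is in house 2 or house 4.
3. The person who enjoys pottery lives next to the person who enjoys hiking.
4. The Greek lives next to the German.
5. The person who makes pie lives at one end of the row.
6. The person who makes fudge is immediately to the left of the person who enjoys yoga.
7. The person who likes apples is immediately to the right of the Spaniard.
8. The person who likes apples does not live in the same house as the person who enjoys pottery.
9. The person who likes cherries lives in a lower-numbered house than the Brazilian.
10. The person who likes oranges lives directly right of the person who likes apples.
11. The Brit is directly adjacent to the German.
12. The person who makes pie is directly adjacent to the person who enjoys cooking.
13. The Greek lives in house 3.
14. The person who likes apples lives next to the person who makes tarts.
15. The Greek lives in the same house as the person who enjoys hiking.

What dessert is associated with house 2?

donuts

From clue 13, the Greek must be in house 3.
From clue 15, the person who enjoys hiking must be in house 3.
So house 5 gets plums for favorite fruit.
House 1 hobby: only reading fits.
House 5 hobby: only yoga fits.
By clue 6, the person who makes fudge is in house 4.
So house 1 gets cherries for favorite fruit.
The person who likes apples is narrowed to house 2 or 3; consider each.
Placing it in house 3 leads to a contradiction, so it's in house 2.
The Spaniard is in house 1 (clue 7).
Clue 8 places the person who enjoys pottery in house 4.
The person who likes oranges is in house 3 (clue 10).
The only favorite fruit still possible for house 4 is lemons.
The only hobby still possible for house 2 is cooking.
From clue 11, the German must be in house 4.
By clue 12, the person who makes pie is in house 1.
House 2's nationality must be Brazilian (nothing else left).
So house 5 gets Brit for nationality.
That leaves tarts as the dessert for house 3.
So house 5 gets cheesecake for dessert.
House 2's dessert must be donuts (nothing else left).
So: house 1 = cherries/Spaniard/pie/reading, house 2 = apples/Brazilian/donuts/cooking, house 3 = oranges/Greek/tarts/hiking, house 4 = lemons/German/fudge/pottery, house 5 = plums/Brit/cheesecake/yoga.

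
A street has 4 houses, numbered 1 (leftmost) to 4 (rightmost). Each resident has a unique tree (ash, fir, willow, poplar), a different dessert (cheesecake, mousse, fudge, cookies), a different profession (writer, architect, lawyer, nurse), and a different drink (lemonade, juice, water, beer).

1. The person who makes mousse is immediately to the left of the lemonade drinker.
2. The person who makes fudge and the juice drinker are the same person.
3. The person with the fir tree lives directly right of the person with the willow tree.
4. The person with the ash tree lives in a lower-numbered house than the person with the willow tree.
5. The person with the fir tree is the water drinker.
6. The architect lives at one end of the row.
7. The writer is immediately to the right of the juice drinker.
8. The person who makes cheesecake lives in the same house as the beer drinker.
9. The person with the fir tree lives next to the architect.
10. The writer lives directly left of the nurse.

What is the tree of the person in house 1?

That leaves poplar as the tree for house 4.
From clue 3, the person with the fir tree must be in house 3.
By clue 3, the person with the willow tree is in house 2.
The person with the ash tree is in house 1 (clue 4).
Clue 5: the water drinker is in house 3.
By clue 9, the architect is in house 4.
House 1's profession must be lawyer (nothing else left).
House 2's profession must be writer (nothing else left).
House 3 profession: only nurse fits.
From clue 7, the juice drinker must be in house 1.
The person who makes fudge is in house 1 (clue 2).
From clue 1, the lemonade drinker must be in house 4.
That leaves mousse as the dessert for house 3.
So house 2 gets beer for drink.
From clue 8, the person who makes cheesecake must be in house 2.
House 4's dessert must be cookies (nothing else left).
So: house 1 = ash/fudge/lawyer/juice, house 2 = willow/cheesecake/writer/beer, house 3 = fir/mousse/nurse/water, house 4 = poplar/cookies/architect/lemonade.

ash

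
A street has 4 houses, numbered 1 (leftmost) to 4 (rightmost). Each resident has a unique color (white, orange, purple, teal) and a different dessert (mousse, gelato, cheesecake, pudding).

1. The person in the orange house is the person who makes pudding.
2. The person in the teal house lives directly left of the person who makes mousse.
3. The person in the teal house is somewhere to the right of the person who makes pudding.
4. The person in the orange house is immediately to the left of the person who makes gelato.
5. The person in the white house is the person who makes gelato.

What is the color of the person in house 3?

House 4's color must be purple (nothing else left).
House 1 color: only orange fits.
The person who makes pudding is in house 1 (clue 1).
By clue 4, the person who makes gelato is in house 2.
Clue 5 places the person in the white house in house 2.
So house 3 gets teal for color.
The person who makes mousse is in house 4 (clue 2).
House 3's dessert must be cheesecake (nothing else left).
So: house 1 = orange/pudding, house 2 = white/gelato, house 3 = teal/cheesecake, house 4 = purple/mousse.

teal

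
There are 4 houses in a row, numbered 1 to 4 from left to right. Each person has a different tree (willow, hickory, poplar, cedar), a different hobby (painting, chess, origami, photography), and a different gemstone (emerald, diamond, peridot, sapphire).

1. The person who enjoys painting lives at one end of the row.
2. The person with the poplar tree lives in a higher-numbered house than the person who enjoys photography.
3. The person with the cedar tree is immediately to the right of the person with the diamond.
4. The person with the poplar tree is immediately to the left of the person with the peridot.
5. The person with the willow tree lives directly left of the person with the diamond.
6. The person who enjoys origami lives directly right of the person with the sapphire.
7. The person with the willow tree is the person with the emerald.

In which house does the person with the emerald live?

House 4's gemstone must be peridot (nothing else left).
The person with the poplar tree is in house 3 (clue 4).
The only tree still possible for house 4 is cedar.
By clue 3, the person with the diamond is in house 3.
Clue 5 places the person with the willow tree in house 2.
The person with the emerald is in house 2 (clue 7).
House 1 tree: only hickory fits.
House 1 gemstone: only sapphire fits.
From clue 6, the person who enjoys origami must be in house 2.
So house 1 gets photography for hobby.
So house 3 gets chess for hobby.
That leaves painting as the hobby for house 4.
So: house 1 = hickory/photography/sapphire, house 2 = willow/origami/emerald, house 3 = poplar/chess/diamond, house 4 = cedar/painting/peridot.

2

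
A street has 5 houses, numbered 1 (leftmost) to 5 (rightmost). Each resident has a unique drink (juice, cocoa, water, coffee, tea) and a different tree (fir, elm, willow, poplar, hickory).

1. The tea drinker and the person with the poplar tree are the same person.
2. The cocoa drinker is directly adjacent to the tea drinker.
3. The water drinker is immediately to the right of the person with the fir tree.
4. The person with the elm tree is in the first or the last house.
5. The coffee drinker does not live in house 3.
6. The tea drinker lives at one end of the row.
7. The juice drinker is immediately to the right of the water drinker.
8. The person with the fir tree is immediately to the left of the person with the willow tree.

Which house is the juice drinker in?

4

The cocoa drinker is narrowed to house 2 or 4; consider each.
Placing it in house 4 leads to a contradiction, so it's in house 2.
The tea drinker is in house 1 (clue 2).
Clue 1: the person with the poplar tree is in house 1.
House 3's drink must be water (nothing else left).
By clue 3, the person with the fir tree is in house 2.
From clue 7, the juice drinker must be in house 4.
From clue 8, the person with the willow tree must be in house 3.
So house 5 gets coffee for drink.
That leaves hickory as the tree for house 4.
House 5's tree must be elm (nothing else left).
So: house 1 = tea/poplar, house 2 = cocoa/fir, house 3 = water/willow, house 4 = juice/hickory, house 5 = coffee/elm.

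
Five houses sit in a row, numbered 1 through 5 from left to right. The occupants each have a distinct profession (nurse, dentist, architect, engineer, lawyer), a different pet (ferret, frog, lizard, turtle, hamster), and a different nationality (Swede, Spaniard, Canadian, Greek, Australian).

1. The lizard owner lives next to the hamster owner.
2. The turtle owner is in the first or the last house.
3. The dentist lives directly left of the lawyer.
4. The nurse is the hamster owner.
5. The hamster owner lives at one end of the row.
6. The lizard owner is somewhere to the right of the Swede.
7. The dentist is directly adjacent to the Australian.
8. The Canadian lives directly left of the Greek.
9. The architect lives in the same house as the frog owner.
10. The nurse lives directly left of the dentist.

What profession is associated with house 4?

Clue 4 places the nurse in house 1.
Clue 4 places the hamster owner in house 1.
Clue 10 places the dentist in house 2.
Clue 1 places the lizard owner in house 2.
Clue 3: the lawyer is in house 3.
Clue 6 places the Swede in house 1.
House 5's pet must be turtle (nothing else left).
House 3 nationality: only Australian fits.
From clue 8, the Canadian must be in house 4.
By clue 8, the Greek is in house 5.
Clue 9 places the architect in house 4.
By clue 9, the frog owner is in house 4.
The only profession still possible for house 5 is engineer.
So house 3 gets ferret for pet.
House 2's nationality must be Spaniard (nothing else left).
So: house 1 = nurse/hamster/Swede, house 2 = dentist/lizard/Spaniard, house 3 = lawyer/ferret/Australian, house 4 = architect/frog/Canadian, house 5 = engineer/turtle/Greek.

architect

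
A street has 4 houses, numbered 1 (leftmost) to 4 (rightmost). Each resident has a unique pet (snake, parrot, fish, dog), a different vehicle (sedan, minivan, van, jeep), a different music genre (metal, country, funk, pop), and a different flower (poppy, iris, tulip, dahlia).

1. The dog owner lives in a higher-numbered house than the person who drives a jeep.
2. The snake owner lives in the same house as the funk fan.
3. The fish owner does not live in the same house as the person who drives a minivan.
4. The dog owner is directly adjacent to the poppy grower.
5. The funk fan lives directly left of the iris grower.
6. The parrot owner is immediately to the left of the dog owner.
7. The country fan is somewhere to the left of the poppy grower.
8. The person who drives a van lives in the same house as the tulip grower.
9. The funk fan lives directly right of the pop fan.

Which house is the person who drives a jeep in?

So house 4 gets metal for music genre.
The snake owner is narrowed to house 2 or 3; consider each.
Placing it in house 2 leads to a contradiction, so it's in house 3.
By clue 2, the funk fan is in house 3.
From clue 5, the iris grower must be in house 4.
From clue 9, the pop fan must be in house 2.
House 1's music genre must be country (nothing else left).
The poppy grower is in house 3 (clue 4).
By clue 6, the parrot owner is in house 1.
Clue 6 places the dog owner in house 2.
House 4's pet must be fish (nothing else left).
The person who drives a jeep is in house 1 (clue 1).
That leaves sedan as the vehicle for house 4.
The tulip grower is in house 2 (clue 8).
The only vehicle still possible for house 2 is van.
So house 3 gets minivan for vehicle.
So house 1 gets dahlia for flower.
So: house 1 = parrot/jeep/country/dahlia, house 2 = dog/van/pop/tulip, house 3 = snake/minivan/funk/poppy, house 4 = fish/sedan/metal/iris.

1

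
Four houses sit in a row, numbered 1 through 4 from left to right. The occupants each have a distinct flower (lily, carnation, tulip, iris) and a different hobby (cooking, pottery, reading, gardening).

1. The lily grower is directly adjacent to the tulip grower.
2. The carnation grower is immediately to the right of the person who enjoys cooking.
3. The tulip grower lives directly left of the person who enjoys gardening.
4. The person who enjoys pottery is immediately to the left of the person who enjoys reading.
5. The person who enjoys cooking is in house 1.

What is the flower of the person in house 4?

From clue 5, the person who enjoys cooking must be in house 1.
The carnation grower is in house 2 (clue 2).
The lily grower is in house 4 (clue 1).
Clue 1 places the tulip grower in house 3.
Clue 3: the person who enjoys gardening is in house 4.
So house 1 gets iris for flower.
The only hobby still possible for house 2 is pottery.
That leaves reading as the hobby for house 3.
So: house 1 = iris/cooking, house 2 = carnation/pottery, house 3 = tulip/reading, house 4 = lily/gardening.

lily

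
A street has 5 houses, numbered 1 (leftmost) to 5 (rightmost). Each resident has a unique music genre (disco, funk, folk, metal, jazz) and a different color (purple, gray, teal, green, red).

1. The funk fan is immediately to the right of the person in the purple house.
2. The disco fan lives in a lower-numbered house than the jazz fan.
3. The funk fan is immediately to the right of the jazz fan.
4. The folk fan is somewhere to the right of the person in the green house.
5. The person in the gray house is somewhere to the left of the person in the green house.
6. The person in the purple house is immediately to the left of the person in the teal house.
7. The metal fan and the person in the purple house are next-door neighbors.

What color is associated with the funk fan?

The disco fan is narrowed to house 1 or 2 or 3; consider each.
Placing it in house 2 and house 3 leads to a contradiction, so it's in house 1.
The folk fan is narrowed to house 3 or 4 or 5; consider each.
Placing it in house 3 and house 4 leads to a contradiction, so it's in house 5.
House 5 color: only red fits.
The only color still possible for house 1 is gray.
The funk fan is narrowed to house 3 or 4; consider each.
Placing it in house 3 leads to a contradiction, so it's in house 4.
Clue 1: the person in the purple house is in house 3.
Clue 3: the jazz fan is in house 3.
Clue 6 places the person in the teal house in house 4.
So house 2 gets metal for music genre.
House 2's color must be green (nothing else left).
So: house 1 = disco/gray, house 2 = metal/green, house 3 = jazz/purple, house 4 = funk/teal, house 5 = folk/red.

teal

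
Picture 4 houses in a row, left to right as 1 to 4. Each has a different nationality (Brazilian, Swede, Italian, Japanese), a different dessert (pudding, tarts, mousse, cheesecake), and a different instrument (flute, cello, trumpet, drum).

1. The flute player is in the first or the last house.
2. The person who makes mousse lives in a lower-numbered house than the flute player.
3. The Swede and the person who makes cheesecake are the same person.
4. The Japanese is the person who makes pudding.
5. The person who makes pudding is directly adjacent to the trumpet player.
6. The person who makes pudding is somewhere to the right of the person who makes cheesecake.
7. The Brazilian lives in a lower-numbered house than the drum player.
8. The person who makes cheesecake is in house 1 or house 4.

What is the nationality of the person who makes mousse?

The flute player is in house 4 (clue 2).
Clue 8: the person who makes cheesecake is in house 1.
By clue 3, the Swede is in house 1.
Clue 7 places the drum player in house 3.
So house 2 gets Brazilian for nationality.
By clue 5, the person who makes pudding is in house 3.
By clue 5, the trumpet player is in house 2.
That leaves mousse as the dessert for house 2.
House 4's dessert must be tarts (nothing else left).
So house 1 gets cello for instrument.
Clue 4: the Japanese is in house 3.
So house 4 gets Italian for nationality.
So: house 1 = Swede/cheesecake/cello, house 2 = Brazilian/mousse/trumpet, house 3 = Japanese/pudding/drum, house 4 = Italian/tarts/flute.

Brazilian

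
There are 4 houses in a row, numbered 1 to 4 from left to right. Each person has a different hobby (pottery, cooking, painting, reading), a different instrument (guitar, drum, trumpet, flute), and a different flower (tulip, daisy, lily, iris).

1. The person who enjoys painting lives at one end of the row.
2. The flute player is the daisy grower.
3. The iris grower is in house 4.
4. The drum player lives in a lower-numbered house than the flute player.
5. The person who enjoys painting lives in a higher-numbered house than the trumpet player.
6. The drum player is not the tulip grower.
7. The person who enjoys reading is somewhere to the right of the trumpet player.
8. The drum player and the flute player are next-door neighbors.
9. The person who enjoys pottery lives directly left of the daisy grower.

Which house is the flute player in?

3

Clue 3: the iris grower is in house 4.
From clue 5, the person who enjoys painting must be in house 4.
The only instrument still possible for house 4 is guitar.
House 3's instrument must be flute (nothing else left).
From clue 2, the daisy grower must be in house 3.
By clue 8, the drum player is in house 2.
Clue 9: the person who enjoys pottery is in house 2.
The only hobby still possible for house 1 is cooking.
The only hobby still possible for house 3 is reading.
So house 1 gets trumpet for instrument.
From clue 6, the tulip grower must be in house 1.
House 2's flower must be lily (nothing else left).
So: house 1 = cooking/trumpet/tulip, house 2 = pottery/drum/lily, house 3 = reading/flute/daisy, house 4 = painting/guitar/iris.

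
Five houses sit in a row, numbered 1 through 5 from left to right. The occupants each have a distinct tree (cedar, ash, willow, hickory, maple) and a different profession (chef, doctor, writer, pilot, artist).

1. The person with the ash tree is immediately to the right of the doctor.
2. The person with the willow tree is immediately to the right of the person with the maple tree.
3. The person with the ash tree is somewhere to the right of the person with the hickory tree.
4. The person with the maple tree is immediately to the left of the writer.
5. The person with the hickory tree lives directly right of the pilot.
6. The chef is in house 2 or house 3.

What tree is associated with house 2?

The chef is narrowed to house 2 or 3; consider each.
Placing it in house 2 leads to a contradiction, so it's in house 3.
The person with the ash tree is narrowed to house 3 or 5; consider each.
Placing it in house 5 leads to a contradiction, so it's in house 3.
By clue 1, the doctor is in house 2.
Clue 3 places the person with the hickory tree in house 2.
The pilot is in house 1 (clue 5).
By clue 2, the person with the willow tree is in house 5.
Clue 2: the person with the maple tree is in house 4.
From clue 4, the writer must be in house 5.
So house 1 gets cedar for tree.
So house 4 gets artist for profession.
So: house 1 = cedar/pilot, house 2 = hickory/doctor, house 3 = ash/chef, house 4 = maple/artist, house 5 = willow/writer.

hickory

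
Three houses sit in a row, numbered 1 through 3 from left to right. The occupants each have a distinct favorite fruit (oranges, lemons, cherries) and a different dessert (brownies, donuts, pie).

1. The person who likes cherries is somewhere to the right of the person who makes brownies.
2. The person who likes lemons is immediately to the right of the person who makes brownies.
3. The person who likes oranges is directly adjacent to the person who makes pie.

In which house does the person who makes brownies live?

That leaves oranges as the favorite fruit for house 1.
The person who makes pie is in house 2 (clue 3).
So house 3 gets donuts for dessert.
Clue 2: the person who likes lemons is in house 2.
That leaves cherries as the favorite fruit for house 3.
House 1's dessert must be brownies (nothing else left).
So: house 1 = oranges/brownies, house 2 = lemons/pie, house 3 = cherries/donuts.

1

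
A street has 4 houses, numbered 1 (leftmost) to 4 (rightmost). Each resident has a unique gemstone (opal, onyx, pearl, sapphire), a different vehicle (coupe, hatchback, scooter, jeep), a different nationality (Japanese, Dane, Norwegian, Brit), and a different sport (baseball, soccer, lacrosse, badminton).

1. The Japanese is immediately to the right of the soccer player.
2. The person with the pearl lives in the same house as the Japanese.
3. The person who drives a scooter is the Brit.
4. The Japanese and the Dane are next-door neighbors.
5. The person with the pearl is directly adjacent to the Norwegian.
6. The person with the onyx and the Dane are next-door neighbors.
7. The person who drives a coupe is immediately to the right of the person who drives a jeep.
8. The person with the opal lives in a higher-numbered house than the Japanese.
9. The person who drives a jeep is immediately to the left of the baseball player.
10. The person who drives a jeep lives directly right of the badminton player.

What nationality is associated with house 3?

The person with the opal is narrowed to house 3 or 4; consider each.
Placing it in house 3 leads to a contradiction, so it's in house 4.
The person with the pearl is narrowed to house 2 or 3; consider each.
Placing it in house 2 leads to a contradiction, so it's in house 3.
By clue 2, the Japanese is in house 3.
That leaves sapphire as the gemstone for house 2.
So house 1 gets Brit for nationality.
From clue 1, the soccer player must be in house 2.
Clue 3: the person who drives a scooter is in house 1.
From clue 6, the Dane must be in house 2.
That leaves onyx as the gemstone for house 1.
The only nationality still possible for house 4 is Norwegian.
House 1's sport must be badminton (nothing else left).
From clue 10, the person who drives a jeep must be in house 2.
Clue 7 places the person who drives a coupe in house 3.
The baseball player is in house 3 (clue 9).
So house 4 gets hatchback for vehicle.
House 4 sport: only lacrosse fits.
So: house 1 = onyx/scooter/Brit/badminton, house 2 = sapphire/jeep/Dane/soccer, house 3 = pearl/coupe/Japanese/baseball, house 4 = opal/hatchback/Norwegian/lacrosse.

Japanese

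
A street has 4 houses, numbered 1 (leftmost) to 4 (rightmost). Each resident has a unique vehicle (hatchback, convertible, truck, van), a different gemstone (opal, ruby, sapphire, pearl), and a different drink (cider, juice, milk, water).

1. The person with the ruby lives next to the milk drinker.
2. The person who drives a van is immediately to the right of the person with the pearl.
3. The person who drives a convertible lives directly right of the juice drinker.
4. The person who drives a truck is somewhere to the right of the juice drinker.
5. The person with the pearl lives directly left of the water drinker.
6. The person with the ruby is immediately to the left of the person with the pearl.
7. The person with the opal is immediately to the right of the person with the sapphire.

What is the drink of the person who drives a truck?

cider

That leaves hatchback as the vehicle for house 1.
House 4 gemstone: only opal fits.
By clue 7, the person with the sapphire is in house 3.
So house 1 gets ruby for gemstone.
So house 2 gets pearl for gemstone.
By clue 1, the milk drinker is in house 2.
By clue 2, the person who drives a van is in house 3.
The water drinker is in house 3 (clue 5).
House 4's drink must be cider (nothing else left).
Clue 3 places the person who drives a convertible in house 2.
That leaves truck as the vehicle for house 4.
That leaves juice as the drink for house 1.
So: house 1 = hatchback/ruby/juice, house 2 = convertible/pearl/milk, house 3 = van/sapphire/water, house 4 = truck/opal/cider.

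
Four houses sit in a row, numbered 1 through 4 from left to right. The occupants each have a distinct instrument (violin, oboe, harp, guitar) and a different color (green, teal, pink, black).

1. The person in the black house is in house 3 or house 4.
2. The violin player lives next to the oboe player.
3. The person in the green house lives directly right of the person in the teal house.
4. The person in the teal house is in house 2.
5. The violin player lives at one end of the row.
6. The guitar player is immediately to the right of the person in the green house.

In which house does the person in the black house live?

Clue 4 places the person in the teal house in house 2.
House 1 color: only pink fits.
The only color still possible for house 4 is black.
From clue 6, the guitar player must be in house 4.
So house 3 gets green for color.
Clue 2: the oboe player is in house 2.
The only instrument still possible for house 1 is violin.
The only instrument still possible for house 3 is harp.
So: house 1 = violin/pink, house 2 = oboe/teal, house 3 = harp/green, house 4 = guitar/black.

4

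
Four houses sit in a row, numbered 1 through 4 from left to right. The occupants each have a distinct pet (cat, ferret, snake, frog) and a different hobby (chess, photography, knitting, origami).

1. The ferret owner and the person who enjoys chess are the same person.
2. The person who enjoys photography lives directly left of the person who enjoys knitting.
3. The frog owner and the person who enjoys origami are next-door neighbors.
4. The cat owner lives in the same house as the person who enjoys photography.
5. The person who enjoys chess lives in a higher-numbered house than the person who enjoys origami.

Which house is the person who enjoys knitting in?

The cat owner is narrowed to house 1 or 2 or 3; consider each.
Placing it in house 2 and house 3 leads to a contradiction, so it's in house 1.
Clue 4 places the person who enjoys photography in house 1.
Clue 2 places the person who enjoys knitting in house 2.
House 3 hobby: only origami fits.
House 4's hobby must be chess (nothing else left).
Clue 1: the ferret owner is in house 4.
That leaves frog as the pet for house 2.
So house 3 gets snake for pet.
So: house 1 = cat/photography, house 2 = frog/knitting, house 3 = snake/origami, house 4 = ferret/chess.

2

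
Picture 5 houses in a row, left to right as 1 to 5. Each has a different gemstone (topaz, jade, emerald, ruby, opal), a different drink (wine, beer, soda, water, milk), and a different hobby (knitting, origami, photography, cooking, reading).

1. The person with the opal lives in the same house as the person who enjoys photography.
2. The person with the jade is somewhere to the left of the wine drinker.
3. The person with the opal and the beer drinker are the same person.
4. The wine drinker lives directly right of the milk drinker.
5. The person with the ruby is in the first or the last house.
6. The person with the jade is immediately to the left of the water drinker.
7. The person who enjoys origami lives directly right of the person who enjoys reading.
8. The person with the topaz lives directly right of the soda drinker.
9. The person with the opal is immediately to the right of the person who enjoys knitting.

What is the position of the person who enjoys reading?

The person with the ruby is narrowed to house 1 or 5; consider each.
Placing it in house 1 leads to a contradiction, so it's in house 5.
The person with the opal is narrowed to house 2 or 3 or 4; consider each.
Placing it in house 2 and house 4 leads to a contradiction, so it's in house 3.
Clue 1 places the person who enjoys photography in house 3.
The beer drinker is in house 3 (clue 3).
Clue 9: the person who enjoys knitting is in house 2.
By clue 7, the person who enjoys origami is in house 5.
From clue 7, the person who enjoys reading must be in house 4.
Clue 8 places the person with the topaz in house 2.
Clue 8: the soda drinker is in house 1.
That leaves milk as the drink for house 4.
House 1's hobby must be cooking (nothing else left).
From clue 4, the wine drinker must be in house 5.
That leaves water as the drink for house 2.
Clue 6 places the person with the jade in house 1.
The only gemstone still possible for house 4 is emerald.
So: house 1 = jade/soda/cooking, house 2 = topaz/water/knitting, house 3 = opal/beer/photography, house 4 = emerald/milk/reading, house 5 = ruby/wine/origami.

4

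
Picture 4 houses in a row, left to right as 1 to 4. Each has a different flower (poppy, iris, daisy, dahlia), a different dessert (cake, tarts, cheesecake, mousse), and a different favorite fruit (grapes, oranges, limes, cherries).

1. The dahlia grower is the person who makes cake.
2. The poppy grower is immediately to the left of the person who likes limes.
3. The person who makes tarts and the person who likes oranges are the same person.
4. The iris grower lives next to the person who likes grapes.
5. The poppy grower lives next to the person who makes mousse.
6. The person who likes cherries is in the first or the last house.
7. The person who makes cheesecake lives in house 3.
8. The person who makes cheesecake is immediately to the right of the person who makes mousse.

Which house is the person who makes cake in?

By clue 7, the person who makes cheesecake is in house 3.
By clue 8, the person who makes mousse is in house 2.
The only favorite fruit still possible for house 3 is grapes.
House 2's favorite fruit must be limes (nothing else left).
The poppy grower is in house 1 (clue 2).
That leaves daisy as the flower for house 3.
The only flower still possible for house 4 is dahlia.
Clue 1: the person who makes cake is in house 4.
That leaves iris as the flower for house 2.
House 1 dessert: only tarts fits.
By clue 3, the person who likes oranges is in house 1.
That leaves cherries as the favorite fruit for house 4.
So: house 1 = poppy/tarts/oranges, house 2 = iris/mousse/limes, house 3 = daisy/cheesecake/grapes, house 4 = dahlia/cake/cherries.

4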